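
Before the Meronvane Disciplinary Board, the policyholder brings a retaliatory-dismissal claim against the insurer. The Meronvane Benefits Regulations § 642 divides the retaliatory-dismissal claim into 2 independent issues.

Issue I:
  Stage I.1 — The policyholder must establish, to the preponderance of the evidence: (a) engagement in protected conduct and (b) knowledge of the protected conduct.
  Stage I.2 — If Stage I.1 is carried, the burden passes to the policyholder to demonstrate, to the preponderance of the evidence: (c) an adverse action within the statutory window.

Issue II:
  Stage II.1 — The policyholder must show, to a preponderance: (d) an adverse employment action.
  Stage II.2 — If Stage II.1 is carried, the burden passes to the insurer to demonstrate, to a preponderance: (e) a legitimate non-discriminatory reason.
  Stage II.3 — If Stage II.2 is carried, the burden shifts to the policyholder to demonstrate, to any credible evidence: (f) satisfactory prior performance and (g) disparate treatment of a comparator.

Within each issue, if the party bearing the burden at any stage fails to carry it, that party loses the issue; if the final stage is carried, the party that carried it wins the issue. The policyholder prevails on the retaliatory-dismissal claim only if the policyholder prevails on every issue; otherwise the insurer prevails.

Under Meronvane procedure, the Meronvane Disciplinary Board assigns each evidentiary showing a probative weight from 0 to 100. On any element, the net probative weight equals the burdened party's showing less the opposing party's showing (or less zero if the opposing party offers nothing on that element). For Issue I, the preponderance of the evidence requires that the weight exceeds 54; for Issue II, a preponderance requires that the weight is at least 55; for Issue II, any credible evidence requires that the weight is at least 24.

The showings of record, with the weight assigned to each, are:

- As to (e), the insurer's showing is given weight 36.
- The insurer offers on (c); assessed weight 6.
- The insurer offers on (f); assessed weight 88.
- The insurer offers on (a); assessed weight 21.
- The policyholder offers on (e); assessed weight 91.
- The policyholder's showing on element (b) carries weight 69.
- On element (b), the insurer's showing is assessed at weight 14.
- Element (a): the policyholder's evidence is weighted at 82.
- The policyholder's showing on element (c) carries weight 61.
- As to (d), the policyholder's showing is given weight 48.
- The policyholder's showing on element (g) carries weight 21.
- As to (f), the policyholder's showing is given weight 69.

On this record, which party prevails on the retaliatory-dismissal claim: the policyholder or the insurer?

— Issue I —
At Stage I.1 the policyholder must meet the preponderance of the evidence (weight exceeds 54): on (a) the weight is 82 less the opposing 21 gives net 61, > 54, so (a) meets the standard; on (b) the weight is 69 less the opposing 14 gives net 55, > 54, so (b) meets the standard.
  Stage I.1 carried; the burden remains with the policyholder.
At Stage I.2 the policyholder must meet the preponderance of the evidence (weight exceeds 54): on (c) the weight is 61 less the opposing 6 gives net 55, > 54, so (c) meets the standard.
  The policyholder carries the last stage.
With every stage satisfied, the policyholder prevails on this issue.
— Issue II —
Stage II.1 (policyholder, a preponderance, weight is at least 55): (d) 48 < 55 — fails.
  Not every element is met, so the policyholder fails to carry Stage II.1.
So the insurer prevails on this issue.
Per-issue: Issue I → policyholder; Issue II → insurer. The policyholder must prevail on every issue; overall, the insurer prevails.

insurer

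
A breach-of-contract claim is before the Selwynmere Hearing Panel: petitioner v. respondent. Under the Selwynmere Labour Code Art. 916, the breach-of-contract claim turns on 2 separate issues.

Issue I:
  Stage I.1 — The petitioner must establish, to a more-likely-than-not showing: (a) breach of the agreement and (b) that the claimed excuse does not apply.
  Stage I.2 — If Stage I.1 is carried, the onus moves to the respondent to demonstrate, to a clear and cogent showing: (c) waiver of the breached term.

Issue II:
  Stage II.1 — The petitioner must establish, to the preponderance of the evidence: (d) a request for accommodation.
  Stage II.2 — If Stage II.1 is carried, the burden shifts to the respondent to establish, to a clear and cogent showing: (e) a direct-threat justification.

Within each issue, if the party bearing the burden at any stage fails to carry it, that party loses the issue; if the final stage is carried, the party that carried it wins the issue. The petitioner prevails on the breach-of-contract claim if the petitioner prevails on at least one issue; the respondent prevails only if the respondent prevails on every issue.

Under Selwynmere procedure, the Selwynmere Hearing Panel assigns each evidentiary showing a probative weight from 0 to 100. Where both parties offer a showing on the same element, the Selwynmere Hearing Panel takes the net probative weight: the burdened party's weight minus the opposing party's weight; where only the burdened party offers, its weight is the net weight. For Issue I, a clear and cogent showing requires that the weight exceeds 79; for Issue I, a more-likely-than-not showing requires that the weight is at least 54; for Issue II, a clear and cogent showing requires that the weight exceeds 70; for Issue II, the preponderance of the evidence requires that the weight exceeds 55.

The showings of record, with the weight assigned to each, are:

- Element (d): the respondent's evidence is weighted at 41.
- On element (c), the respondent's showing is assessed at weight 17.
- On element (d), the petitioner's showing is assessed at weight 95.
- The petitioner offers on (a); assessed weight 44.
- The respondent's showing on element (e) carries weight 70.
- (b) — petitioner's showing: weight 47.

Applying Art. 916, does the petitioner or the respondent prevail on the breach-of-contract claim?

respondent

— Issue I —
Stage I.1 — burden on petitioner; standard: a more-likely-than-not showing (weight is at least 54).
    (a): 44 < 54 [not met]
    (b): 47 < 54 [not met]
  Stage I.1 not carried; the petitioner fails its burden.
The analysis ends at Stage I.1; the respondent prevails on this issue.
— Issue II —
Stage II.1 — burden on petitioner; standard: the preponderance of the evidence (weight exceeds 55).
    (d): 95 − 41 = 54 ≤ 55 [not met]
  The petitioner does not carry Stage II.1.
The analysis ends at Stage II.1; the respondent prevails on this issue.
Per-issue: Issue I → respondent; Issue II → respondent. The petitioner must prevail on at least one issue; overall, the respondent prevails.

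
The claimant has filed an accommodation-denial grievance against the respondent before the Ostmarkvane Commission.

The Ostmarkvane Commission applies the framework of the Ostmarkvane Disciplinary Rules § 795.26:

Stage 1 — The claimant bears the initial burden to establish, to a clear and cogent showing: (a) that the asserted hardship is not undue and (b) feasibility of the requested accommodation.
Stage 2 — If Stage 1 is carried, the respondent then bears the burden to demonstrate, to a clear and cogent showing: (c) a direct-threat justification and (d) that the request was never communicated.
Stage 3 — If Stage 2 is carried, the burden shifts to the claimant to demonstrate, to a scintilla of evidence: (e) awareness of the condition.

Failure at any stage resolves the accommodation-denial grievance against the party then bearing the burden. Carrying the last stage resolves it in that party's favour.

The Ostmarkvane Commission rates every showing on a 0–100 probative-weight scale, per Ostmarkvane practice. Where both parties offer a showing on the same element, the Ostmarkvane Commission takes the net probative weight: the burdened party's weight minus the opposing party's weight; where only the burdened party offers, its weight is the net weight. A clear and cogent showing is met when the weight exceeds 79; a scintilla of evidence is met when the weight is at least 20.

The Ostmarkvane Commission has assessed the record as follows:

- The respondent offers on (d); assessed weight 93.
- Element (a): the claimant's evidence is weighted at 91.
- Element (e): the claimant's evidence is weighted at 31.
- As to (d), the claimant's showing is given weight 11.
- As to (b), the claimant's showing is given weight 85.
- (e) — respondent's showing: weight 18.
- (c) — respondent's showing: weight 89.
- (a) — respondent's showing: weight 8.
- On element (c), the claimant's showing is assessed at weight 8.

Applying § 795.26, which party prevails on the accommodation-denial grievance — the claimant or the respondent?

respondent

Stage 1 — burden on claimant; standard: a clear and cogent showing (weight exceeds 79).
    (a): 91 − 8 = 83 > 79 [met]
    (b): 85 > 79 [met]
  Stage 1 carried; the burden shifts to the respondent.
Stage 2 — burden on respondent; standard: a clear and cogent showing (weight exceeds 79).
    (c): 89 − 8 = 81 > 79 [met]
    (d): 93 − 11 = 82 > 79 [met]
  Stage 2 carried; the burden shifts to the claimant.
Stage 3 — burden on claimant; standard: a scintilla of evidence (weight is at least 20).
    (e): 31 − 18 = 13 < 20 [not met]
  The claimant does not carry Stage 3.
So the respondent prevails.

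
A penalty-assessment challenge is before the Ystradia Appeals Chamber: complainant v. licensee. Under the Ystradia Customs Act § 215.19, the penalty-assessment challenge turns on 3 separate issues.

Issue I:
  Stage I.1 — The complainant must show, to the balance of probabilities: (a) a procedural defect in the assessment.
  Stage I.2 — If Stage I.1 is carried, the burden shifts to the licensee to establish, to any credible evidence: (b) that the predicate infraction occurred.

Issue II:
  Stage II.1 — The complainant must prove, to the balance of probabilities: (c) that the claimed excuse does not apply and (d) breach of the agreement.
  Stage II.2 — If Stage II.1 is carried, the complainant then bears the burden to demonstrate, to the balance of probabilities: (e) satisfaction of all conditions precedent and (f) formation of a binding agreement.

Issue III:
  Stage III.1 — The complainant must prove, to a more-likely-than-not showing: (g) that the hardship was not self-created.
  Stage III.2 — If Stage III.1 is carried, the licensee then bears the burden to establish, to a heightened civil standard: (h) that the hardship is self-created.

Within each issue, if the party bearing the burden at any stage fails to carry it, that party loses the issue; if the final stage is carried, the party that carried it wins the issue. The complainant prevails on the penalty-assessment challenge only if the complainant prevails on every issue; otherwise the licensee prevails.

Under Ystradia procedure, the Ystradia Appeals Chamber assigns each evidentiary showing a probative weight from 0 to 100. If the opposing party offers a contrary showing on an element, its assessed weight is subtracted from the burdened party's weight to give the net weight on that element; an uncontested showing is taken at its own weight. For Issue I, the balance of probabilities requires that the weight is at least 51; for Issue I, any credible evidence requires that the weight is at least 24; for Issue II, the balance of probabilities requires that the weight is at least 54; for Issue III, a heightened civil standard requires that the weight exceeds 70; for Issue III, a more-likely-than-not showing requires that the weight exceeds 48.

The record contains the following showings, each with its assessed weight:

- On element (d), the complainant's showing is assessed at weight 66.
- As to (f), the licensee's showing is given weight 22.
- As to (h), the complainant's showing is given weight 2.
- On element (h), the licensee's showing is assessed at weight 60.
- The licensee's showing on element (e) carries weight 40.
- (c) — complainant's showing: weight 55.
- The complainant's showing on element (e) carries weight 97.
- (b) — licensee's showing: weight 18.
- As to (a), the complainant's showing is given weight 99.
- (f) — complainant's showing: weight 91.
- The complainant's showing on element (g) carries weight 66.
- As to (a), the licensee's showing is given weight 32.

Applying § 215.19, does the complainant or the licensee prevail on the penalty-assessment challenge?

complainant

— Issue I —
Stage I.1 — burden on complainant; standard: the balance of probabilities (weight is at least 51).
    (a): 99 − 32 = 67 ≥ 51 [met]
  Stage I.1 carried; the burden shifts to the licensee.
Stage I.2 — burden on licensee; standard: any credible evidence (weight is at least 24).
    (b): 18 < 24 [not met]
  Stage I.2 not carried; the licensee fails its burden.
So the complainant prevails on this issue.
— Issue II —
At Stage II.1 the complainant must meet the balance of probabilities (weight is at least 54): on (c) the weight is 55, ≥ 54, so (c) meets the standard; on (d) the weight is 66, ≥ 54, so (d) meets the standard.
  Stage II.1 carried; the burden remains with the complainant.
At Stage II.2 the complainant must meet the balance of probabilities (weight is at least 54): on (e) the weight is 97 less the opposing 40 gives net 57, ≥ 54, so (e) meets the standard; on (f) the weight is 91 less the opposing 22 gives net 69, ≥ 54, so (f) meets the standard.
  Stage II.2 carried; the final stage is satisfied.
With every stage satisfied, the complainant prevails on this issue.
— Issue III —
Stage III.1 — burden on complainant; standard: a more-likely-than-not showing (weight exceeds 48).
    (g): 66 > 48 [met]
  All elements met. The burden passes to the licensee.
Stage III.2 — burden on licensee; standard: a heightened civil standard (weight exceeds 70).
    (h): 60 − 2 = 58 ≤ 70 [not met]
  Stage III.2 not carried; the licensee fails its burden.
The analysis ends at Stage III.2; the complainant prevails on this issue.
Per-issue: Issue I → complainant; Issue II → complainant; Issue III → complainant. The complainant must prevail on every issue; overall, the complainant prevails.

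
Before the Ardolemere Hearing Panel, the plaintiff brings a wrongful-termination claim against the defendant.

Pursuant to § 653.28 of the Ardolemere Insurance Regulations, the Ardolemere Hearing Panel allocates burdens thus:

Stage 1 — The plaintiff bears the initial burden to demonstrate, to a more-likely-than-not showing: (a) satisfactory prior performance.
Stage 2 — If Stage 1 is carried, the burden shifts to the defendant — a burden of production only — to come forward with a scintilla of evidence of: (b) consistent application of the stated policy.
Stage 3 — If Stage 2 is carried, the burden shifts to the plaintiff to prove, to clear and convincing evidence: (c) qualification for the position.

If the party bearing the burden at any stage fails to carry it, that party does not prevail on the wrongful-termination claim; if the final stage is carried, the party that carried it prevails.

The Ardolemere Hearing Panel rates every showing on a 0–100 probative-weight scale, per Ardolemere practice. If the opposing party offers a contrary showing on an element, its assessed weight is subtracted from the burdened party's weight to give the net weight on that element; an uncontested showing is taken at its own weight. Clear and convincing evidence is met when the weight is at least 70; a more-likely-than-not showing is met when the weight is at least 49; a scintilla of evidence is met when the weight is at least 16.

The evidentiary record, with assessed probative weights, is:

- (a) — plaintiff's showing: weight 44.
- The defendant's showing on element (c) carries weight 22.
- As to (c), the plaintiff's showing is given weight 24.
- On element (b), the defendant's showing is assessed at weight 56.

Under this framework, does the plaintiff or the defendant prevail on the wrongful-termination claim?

Stage 1 — burden on plaintiff; standard: a more-likely-than-not showing (weight is at least 49).
    (a): 44 < 49 [not met]
  Stage 1 not carried; the plaintiff fails its burden.
The analysis ends at Stage 1; the defendant prevails.

defendant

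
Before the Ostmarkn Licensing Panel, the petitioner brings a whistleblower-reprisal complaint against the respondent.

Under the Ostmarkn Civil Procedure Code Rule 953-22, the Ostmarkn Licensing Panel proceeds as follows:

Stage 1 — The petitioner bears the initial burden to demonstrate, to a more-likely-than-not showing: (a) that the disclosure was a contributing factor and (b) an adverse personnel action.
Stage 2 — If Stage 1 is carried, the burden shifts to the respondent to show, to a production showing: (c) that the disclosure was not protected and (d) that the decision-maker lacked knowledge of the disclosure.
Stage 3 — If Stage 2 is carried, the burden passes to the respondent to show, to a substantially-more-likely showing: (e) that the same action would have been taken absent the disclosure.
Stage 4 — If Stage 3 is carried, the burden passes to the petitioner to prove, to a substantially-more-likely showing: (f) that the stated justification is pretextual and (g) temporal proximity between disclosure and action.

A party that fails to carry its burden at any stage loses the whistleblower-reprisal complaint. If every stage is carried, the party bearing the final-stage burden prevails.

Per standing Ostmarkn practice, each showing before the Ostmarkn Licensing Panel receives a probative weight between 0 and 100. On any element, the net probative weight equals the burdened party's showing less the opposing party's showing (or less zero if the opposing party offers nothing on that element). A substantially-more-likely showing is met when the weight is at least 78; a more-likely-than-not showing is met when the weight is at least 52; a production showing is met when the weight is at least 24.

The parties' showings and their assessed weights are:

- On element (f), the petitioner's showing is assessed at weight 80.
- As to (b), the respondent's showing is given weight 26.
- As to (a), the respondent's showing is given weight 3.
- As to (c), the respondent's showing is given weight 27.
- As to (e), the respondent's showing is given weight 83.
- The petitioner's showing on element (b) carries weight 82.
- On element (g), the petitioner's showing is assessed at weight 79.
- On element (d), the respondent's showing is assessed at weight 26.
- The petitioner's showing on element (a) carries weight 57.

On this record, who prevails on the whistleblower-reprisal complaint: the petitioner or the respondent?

Stage 1 — burden on petitioner; standard: a more-likely-than-not showing (weight is at least 52).
    (a): 57 − 3 = 54 ≥ 52 [met]
    (b): 82 − 26 = 56 ≥ 52 [met]
  All elements met. The burden passes to the respondent.
Stage 2 — burden on respondent; standard: a production showing (weight is at least 24).
    (c): 27 ≥ 24 [met]
    (d): 26 ≥ 24 [met]
  Stage 2 is satisfied; the respondent continues to bear the burden.
Stage 3 — burden on respondent; standard: a substantially-more-likely showing (weight is at least 78).
    (e): 83 ≥ 78 [met]
  The respondent carries Stage 3; the petitioner now bears the burden.
Stage 4 — burden on petitioner; standard: a substantially-more-likely showing (weight is at least 78).
    (f): 80 ≥ 78 [met]
    (g): 79 ≥ 78 [met]
  The petitioner carries the last stage.
All stages carried — the petitioner prevails.

petitioner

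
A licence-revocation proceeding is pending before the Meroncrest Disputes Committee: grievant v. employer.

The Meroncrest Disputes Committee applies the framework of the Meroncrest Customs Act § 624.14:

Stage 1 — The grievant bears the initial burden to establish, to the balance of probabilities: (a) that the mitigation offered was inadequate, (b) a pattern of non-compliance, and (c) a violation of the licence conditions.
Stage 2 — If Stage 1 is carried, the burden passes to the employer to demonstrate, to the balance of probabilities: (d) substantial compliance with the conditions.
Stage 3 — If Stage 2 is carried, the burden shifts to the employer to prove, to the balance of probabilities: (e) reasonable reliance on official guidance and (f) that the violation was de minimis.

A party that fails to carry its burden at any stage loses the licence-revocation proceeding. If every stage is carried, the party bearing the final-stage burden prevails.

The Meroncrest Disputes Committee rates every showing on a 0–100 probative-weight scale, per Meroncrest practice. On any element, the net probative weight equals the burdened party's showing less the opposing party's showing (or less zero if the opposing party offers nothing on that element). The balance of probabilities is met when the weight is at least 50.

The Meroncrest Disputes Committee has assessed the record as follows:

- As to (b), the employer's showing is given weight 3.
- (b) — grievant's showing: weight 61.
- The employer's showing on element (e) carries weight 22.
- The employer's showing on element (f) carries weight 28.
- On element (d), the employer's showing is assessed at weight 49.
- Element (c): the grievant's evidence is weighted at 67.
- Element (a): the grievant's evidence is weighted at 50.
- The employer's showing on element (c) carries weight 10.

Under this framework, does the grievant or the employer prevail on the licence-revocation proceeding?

At Stage 1 the grievant must meet the balance of probabilities (weight is at least 50): on (a) the weight is 50, which does reach 50, so (a) meets the standard; on (b) the weight is 61 less the opposing 3 gives net 58, which does reach 50, so (b) meets the standard; on (c) the weight is 67 less the opposing 10 gives net 57, ≥ 50, so (c) meets the standard.
  Stage 1 is satisfied; the onus moves to the employer.
At Stage 2 the employer must meet the balance of probabilities (weight is at least 50): on (d) the weight is 49, which does not reach 50, so (d) does not meet the standard.
  Stage 2 not carried; the employer fails its burden.
The grievant prevails.

grievant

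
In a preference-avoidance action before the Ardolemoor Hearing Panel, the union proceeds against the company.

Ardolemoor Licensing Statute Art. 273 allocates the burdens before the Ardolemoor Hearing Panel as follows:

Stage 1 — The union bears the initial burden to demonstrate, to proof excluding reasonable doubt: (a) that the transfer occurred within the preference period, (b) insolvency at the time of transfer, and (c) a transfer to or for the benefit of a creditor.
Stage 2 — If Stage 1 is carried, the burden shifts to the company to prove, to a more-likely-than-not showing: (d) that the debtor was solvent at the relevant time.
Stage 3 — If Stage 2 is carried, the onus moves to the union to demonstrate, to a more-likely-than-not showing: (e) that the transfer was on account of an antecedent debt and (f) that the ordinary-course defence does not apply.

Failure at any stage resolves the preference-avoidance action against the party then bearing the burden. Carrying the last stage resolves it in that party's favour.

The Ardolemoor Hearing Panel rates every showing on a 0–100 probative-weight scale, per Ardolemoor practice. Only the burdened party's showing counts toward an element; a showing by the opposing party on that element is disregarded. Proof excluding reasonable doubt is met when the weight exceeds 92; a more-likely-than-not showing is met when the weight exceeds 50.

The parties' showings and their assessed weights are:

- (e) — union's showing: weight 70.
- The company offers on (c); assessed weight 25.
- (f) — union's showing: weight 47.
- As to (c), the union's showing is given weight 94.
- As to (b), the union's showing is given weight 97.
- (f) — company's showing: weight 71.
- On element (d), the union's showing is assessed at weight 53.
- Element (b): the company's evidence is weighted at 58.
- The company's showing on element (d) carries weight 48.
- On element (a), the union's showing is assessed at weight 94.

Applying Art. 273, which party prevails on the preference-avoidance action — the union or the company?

union

Stage 1 — burden on union; standard: proof excluding reasonable doubt (weight exceeds 92).
    (a): 94 > 92 [met]
    (b): 97 (company's 58 disregarded) > 92 [met]
    (c): 94 (company's 25 disregarded) > 92 [met]
  All elements met. The burden passes to the company.
Stage 2 — burden on company; standard: a more-likely-than-not showing (weight exceeds 50).
    (d): 48 (union's 53 disregarded) ≤ 50 [not met]
  The company does not carry Stage 2.
The analysis ends at Stage 2; the union prevails.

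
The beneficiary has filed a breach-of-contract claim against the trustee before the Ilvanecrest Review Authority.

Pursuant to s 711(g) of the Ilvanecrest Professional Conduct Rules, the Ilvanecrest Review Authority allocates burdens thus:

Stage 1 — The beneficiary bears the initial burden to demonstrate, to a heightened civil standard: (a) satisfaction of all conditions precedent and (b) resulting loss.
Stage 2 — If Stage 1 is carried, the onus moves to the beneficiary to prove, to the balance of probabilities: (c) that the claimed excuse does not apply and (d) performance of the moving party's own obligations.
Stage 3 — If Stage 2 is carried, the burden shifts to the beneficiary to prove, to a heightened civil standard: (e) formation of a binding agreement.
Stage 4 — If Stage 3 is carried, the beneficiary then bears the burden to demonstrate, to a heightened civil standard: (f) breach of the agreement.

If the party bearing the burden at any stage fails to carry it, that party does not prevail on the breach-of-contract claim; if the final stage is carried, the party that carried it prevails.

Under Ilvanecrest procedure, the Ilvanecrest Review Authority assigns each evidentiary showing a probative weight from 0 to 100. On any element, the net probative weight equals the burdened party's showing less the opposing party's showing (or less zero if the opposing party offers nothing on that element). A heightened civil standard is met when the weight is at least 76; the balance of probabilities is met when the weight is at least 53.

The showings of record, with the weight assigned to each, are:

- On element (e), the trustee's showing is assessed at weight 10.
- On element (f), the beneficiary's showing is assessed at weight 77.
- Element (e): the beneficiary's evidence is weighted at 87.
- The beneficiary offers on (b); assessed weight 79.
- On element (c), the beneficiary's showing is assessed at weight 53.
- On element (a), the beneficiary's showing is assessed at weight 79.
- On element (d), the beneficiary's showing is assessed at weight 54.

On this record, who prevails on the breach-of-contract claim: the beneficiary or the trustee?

Stage 1 — burden on beneficiary; standard: a heightened civil standard (weight is at least 76).
    (a): 79 ≥ 76 [met]
    (b): 79 ≥ 76 [met]
  Stage 1 is satisfied; the beneficiary continues to bear the burden.
Stage 2 — burden on beneficiary; standard: the balance of probabilities (weight is at least 53).
    (c): 53 ≥ 53 [met]
    (d): 54 ≥ 53 [met]
  Stage 2 is satisfied; the beneficiary continues to bear the burden.
Stage 3 — burden on beneficiary; standard: a heightened civil standard (weight is at least 76).
    (e): 87 − 10 = 77 ≥ 76 [met]
  Stage 3 carried; the burden remains with the beneficiary.
Stage 4 — burden on beneficiary; standard: a heightened civil standard (weight is at least 76).
    (f): 77 ≥ 76 [met]
  The beneficiary carries the last stage.
Every stage carried; the beneficiary prevails.

beneficiary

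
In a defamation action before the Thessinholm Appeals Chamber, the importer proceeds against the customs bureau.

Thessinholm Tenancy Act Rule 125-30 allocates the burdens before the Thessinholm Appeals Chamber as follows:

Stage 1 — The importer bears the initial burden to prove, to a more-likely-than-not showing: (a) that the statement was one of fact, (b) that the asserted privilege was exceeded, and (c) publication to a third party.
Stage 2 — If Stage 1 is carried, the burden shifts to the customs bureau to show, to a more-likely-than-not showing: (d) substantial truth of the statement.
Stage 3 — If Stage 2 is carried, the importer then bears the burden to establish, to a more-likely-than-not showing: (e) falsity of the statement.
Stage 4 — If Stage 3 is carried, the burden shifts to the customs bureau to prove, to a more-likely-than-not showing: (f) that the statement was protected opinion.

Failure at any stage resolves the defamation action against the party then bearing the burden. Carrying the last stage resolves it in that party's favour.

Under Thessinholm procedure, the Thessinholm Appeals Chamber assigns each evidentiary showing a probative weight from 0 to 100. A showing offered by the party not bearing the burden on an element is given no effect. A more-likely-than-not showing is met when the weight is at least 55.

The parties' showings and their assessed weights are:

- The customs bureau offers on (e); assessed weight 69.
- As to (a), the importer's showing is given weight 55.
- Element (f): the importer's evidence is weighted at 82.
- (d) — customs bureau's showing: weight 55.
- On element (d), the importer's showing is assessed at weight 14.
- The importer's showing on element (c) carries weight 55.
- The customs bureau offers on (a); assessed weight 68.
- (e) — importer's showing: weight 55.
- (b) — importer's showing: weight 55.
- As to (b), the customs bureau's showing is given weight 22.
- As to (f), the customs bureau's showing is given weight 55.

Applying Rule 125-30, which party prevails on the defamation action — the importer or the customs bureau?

customs bureau

Stage 1 (importer, a more-likely-than-not showing, weight is at least 55): (a) 55 (customs bureau's 68 disregarded) ≥ 55 — meets; (b) 55 (customs bureau's 22 disregarded) ≥ 55 — meets; (c) 55 ≥ 55 — meets.
  All elements met. The burden passes to the customs bureau.
Stage 2 (customs bureau, a more-likely-than-not showing, weight is at least 55): (d) 55 (importer's 14 disregarded) ≥ 55 — meets.
  Stage 2 is satisfied; the onus moves to the importer.
Stage 3 (importer, a more-likely-than-not showing, weight is at least 55): (e) 55 (customs bureau's 69 disregarded) ≥ 55 — meets.
  Stage 3 carried; the burden shifts to the customs bureau.
Stage 4 (customs bureau, a more-likely-than-not showing, weight is at least 55): (f) 55 (importer's 82 disregarded) ≥ 55 — meets.
  The customs bureau carries the last stage.
With every stage satisfied, the customs bureau prevails.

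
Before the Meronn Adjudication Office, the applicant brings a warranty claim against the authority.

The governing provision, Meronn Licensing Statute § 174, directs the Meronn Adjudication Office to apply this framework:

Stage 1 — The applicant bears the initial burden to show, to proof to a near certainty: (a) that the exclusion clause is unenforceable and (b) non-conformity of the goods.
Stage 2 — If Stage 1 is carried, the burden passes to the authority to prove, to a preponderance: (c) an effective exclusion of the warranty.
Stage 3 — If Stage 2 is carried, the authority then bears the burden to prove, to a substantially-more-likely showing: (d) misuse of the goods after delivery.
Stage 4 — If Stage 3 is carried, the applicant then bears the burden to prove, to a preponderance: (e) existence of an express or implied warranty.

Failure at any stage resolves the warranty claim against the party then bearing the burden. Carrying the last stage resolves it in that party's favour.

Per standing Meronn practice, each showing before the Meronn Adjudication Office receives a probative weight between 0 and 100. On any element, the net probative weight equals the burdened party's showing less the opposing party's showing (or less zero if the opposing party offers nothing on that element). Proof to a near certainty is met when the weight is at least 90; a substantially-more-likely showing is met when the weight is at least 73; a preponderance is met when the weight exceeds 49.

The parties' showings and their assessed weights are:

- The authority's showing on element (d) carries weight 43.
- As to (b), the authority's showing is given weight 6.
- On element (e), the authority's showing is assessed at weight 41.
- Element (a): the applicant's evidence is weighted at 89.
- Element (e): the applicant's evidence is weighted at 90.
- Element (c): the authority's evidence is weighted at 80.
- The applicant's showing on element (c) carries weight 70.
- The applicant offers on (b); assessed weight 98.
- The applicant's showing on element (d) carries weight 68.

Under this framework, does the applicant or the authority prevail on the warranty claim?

authority

Stage 1 (applicant, proof to a near certainty, weight is at least 90): (a) 89 < 90 — fails; (b) net 98−6=92 ≥ 90 — meets.
  Stage 1 not carried; the applicant fails its burden.
The analysis ends at Stage 1; the authority prevails.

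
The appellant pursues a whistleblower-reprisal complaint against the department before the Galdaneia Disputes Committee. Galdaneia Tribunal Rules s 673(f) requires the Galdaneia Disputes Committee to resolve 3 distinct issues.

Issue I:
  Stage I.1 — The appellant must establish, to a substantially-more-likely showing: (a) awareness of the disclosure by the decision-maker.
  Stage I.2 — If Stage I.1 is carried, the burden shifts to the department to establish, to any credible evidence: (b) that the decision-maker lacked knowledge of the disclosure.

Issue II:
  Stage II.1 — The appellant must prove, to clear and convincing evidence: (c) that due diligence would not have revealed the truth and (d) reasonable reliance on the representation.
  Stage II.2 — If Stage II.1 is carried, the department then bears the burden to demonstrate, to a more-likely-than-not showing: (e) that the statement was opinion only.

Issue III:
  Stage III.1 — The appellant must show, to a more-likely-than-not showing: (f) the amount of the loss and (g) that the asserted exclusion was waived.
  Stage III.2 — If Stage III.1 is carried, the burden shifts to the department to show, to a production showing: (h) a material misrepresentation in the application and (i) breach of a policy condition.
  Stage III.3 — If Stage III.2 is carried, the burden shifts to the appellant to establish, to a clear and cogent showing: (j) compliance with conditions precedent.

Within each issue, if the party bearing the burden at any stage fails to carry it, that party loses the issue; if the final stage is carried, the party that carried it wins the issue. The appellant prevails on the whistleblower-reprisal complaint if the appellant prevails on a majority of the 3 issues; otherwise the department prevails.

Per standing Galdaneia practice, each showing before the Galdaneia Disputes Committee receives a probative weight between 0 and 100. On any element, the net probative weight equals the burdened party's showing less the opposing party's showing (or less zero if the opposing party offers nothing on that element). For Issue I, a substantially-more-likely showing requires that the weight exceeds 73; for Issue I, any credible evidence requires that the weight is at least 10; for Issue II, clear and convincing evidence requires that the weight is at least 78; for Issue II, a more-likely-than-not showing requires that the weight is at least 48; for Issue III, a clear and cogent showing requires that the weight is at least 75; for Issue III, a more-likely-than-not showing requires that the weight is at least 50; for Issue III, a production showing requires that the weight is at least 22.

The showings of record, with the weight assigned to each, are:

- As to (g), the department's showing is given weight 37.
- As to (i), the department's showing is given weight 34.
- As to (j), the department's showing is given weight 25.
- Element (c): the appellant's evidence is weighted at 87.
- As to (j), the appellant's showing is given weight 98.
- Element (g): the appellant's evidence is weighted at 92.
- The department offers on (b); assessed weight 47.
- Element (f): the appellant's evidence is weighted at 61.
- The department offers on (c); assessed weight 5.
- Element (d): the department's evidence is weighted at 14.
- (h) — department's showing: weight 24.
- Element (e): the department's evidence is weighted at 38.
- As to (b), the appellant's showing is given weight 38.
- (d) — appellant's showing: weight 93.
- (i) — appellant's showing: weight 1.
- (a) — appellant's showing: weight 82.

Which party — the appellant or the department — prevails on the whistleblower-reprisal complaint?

— Issue I —
At Stage I.1 the appellant must meet a substantially-more-likely showing (weight exceeds 73): on (a) the weight is 82, > 73, so (a) meets the standard.
  Stage I.1 carried; the burden shifts to the department.
At Stage I.2 the department must meet any credible evidence (weight is at least 10): on (b) the weight is 47 less the opposing 38 gives net 9, which does not reach 10, so (b) does not meet the standard.
  Stage I.2 not carried; the department fails its burden.
So the appellant prevails on this issue.
— Issue II —
At Stage II.1 the appellant must meet clear and convincing evidence (weight is at least 78): on (c) the weight is 87 less the opposing 5 gives net 82, ≥ 78, so (c) meets the standard; on (d) the weight is 93 less the opposing 14 gives net 79, ≥ 78, so (d) meets the standard.
  Stage II.1 carried; the burden shifts to the department.
At Stage II.2 the department must meet a more-likely-than-not showing (weight is at least 48): on (e) the weight is 38, < 48, so (e) does not meet the standard.
  The department does not carry Stage II.2.
The appellant prevails on this issue.
— Issue III —
Stage III.1 (appellant, a more-likely-than-not showing, weight is at least 50): (f) 61 ≥ 50 — meets; (g) net 92−37=55 ≥ 50 — meets.
  The appellant carries Stage III.1; the department now bears the burden.
Stage III.2 (department, a production showing, weight is at least 22): (h) 24 ≥ 22 — meets; (i) net 34−1=33 ≥ 22 — meets.
  Stage III.2 carried; the burden shifts to the appellant.
Stage III.3 (appellant, a clear and cogent showing, weight is at least 75): (j) net 98−25=73 < 75 — fails.
  Stage III.3 not carried; the appellant fails its burden.
The department prevails on this issue.
Per-issue: Issue I → appellant; Issue II → appellant; Issue III → department. The appellant must prevail on a majority of issues; overall, the appellant prevails.

appellant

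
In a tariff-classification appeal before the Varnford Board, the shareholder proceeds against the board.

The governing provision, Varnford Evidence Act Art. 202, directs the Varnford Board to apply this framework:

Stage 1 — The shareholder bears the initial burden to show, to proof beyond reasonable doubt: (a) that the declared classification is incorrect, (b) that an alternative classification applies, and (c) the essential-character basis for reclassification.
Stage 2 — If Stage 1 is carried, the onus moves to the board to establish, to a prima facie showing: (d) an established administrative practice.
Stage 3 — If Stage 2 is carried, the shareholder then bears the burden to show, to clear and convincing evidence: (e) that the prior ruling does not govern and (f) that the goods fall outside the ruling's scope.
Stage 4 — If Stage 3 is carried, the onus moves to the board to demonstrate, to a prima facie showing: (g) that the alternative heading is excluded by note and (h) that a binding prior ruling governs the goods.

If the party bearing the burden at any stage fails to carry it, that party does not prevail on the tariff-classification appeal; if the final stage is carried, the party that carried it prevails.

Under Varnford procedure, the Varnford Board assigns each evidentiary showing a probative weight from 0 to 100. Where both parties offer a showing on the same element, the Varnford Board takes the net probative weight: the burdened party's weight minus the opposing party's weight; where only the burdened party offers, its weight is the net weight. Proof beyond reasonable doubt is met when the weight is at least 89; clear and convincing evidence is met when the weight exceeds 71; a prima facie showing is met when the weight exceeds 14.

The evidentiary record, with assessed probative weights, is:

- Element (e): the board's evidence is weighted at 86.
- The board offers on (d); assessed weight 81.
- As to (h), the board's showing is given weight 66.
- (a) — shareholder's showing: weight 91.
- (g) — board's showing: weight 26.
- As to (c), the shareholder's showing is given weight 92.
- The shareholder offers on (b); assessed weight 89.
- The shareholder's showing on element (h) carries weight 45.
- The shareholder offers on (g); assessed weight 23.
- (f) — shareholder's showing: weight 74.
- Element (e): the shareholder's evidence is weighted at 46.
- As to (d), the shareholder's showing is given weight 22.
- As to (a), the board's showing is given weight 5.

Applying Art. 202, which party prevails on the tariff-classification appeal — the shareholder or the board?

board

Stage 1 — burden on shareholder; standard: proof beyond reasonable doubt (weight is at least 89).
    (a): 91 − 5 = 86 < 89 [not met]
    (b): 89 ≥ 89 [met]
    (c): 92 ≥ 89 [met]
  Not every element is met, so the shareholder fails to carry Stage 1.
The analysis ends at Stage 1; the board prevails.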